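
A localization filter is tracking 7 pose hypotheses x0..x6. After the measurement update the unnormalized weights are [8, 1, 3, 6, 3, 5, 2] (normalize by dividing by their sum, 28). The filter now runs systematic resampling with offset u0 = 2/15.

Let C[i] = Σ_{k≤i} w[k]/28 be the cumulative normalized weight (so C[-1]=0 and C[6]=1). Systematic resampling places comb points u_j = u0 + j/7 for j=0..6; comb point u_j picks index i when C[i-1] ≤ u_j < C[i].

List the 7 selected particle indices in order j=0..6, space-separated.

C = [2/7, 9/28, 3/7, 9/14, 3/4, 13/14, 1]
j=0: u_0=2/15 ∈ [0, 2/7) → index 0
j=1: u_1=29/105 ∈ [0, 2/7) → index 0
j=2: u_2=44/105 ∈ [9/28, 3/7) → index 2
j=3: u_3=59/105 ∈ [3/7, 9/14) → index 3
j=4: u_4=74/105 ∈ [9/14, 3/4) → index 4
j=5: u_5=89/105 ∈ [3/4, 13/14) → index 5
j=6: u_6=104/105 ∈ [13/14, 1) → index 6

0 0 2 3 4 5 6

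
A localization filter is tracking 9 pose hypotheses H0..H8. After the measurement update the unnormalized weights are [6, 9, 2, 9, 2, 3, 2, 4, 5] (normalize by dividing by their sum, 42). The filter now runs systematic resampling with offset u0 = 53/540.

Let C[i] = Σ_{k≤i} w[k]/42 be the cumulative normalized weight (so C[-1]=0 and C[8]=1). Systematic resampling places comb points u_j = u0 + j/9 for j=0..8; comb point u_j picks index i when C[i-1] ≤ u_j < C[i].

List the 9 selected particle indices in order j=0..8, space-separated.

0 1 1 3 3 4 6 7 8

C = [1/7, 5/14, 17/42, 13/21, 2/3, 31/42, 11/14, 37/42, 1]
j=0: u_0=53/540 ∈ [0, 1/7) → index 0
j=1: u_1=113/540 ∈ [1/7, 5/14) → index 1
j=2: u_2=173/540 ∈ [1/7, 5/14) → index 1
j=3: u_3=233/540 ∈ [17/42, 13/21) → index 3
j=4: u_4=293/540 ∈ [17/42, 13/21) → index 3
j=5: u_5=353/540 ∈ [13/21, 2/3) → index 4
j=6: u_6=413/540 ∈ [31/42, 11/14) → index 6
j=7: u_7=473/540 ∈ [11/14, 37/42) → index 7
j=8: u_8=533/540 ∈ [37/42, 1) → index 8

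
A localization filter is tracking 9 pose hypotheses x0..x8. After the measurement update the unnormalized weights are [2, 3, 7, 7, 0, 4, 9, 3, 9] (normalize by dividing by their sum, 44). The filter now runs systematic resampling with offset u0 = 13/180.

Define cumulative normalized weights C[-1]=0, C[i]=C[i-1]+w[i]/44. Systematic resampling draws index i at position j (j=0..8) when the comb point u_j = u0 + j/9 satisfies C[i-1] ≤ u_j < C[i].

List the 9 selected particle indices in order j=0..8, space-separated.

C = [1/22, 5/44, 3/11, 19/44, 19/44, 23/44, 8/11, 35/44, 1]
j=0: u_0=13/180 ∈ [1/22, 5/44) → index 1
j=1: u_1=11/60 ∈ [5/44, 3/11) → index 2
j=2: u_2=53/180 ∈ [3/11, 19/44) → index 3
j=3: u_3=73/180 ∈ [3/11, 19/44) → index 3
j=4: u_4=31/60 ∈ [19/44, 23/44) → index 5
j=5: u_5=113/180 ∈ [23/44, 8/11) → index 6
j=6: u_6=133/180 ∈ [8/11, 35/44) → index 7
j=7: u_7=17/20 ∈ [35/44, 1) → index 8
j=8: u_8=173/180 ∈ [35/44, 1) → index 8

1 2 3 3 5 6 7 8 8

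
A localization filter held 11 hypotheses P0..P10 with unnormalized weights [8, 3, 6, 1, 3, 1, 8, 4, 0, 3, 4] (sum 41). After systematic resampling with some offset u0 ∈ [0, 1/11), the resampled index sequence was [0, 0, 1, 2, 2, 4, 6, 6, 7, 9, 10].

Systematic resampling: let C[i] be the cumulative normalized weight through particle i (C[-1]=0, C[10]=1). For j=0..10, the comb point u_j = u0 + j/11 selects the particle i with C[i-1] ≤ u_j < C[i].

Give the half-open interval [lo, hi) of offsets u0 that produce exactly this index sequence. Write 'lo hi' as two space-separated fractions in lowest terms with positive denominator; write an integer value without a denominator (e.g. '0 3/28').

6/451 23/451

C = [8/41, 11/41, 17/41, 18/41, 21/41, 22/41, 30/41, 34/41, 34/41, 37/41, 1]
j=0 picked index 0: u0 ∈ [0, 8/41)
j=1 picked index 0: u0 ∈ [-1/11, 47/451)
j=2 picked index 1: u0 ∈ [6/451, 39/451)
j=3 picked index 2: u0 ∈ [-2/451, 64/451)
j=4 picked index 2: u0 ∈ [-43/451, 23/451)
j=5 picked index 4: u0 ∈ [-7/451, 26/451)
j=6 picked index 6: u0 ∈ [-4/451, 84/451)
j=7 picked index 6: u0 ∈ [-45/451, 43/451)
j=8 picked index 7: u0 ∈ [2/451, 46/451)
j=9 picked index 9: u0 ∈ [5/451, 38/451)
j=10 picked index 10: u0 ∈ [-3/451, 1/11)
intersection: [6/451, 23/451)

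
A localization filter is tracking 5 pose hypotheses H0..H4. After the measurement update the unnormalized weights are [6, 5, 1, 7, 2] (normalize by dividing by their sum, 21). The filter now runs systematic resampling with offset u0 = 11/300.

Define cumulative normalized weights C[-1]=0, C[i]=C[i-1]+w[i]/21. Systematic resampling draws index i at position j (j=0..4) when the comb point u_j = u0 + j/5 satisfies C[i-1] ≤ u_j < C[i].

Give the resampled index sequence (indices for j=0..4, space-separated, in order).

0 0 1 3 3

C = [2/7, 11/21, 4/7, 19/21, 1]
j=0: u_0=11/300 ∈ [0, 2/7) → index 0
j=1: u_1=71/300 ∈ [0, 2/7) → index 0
j=2: u_2=131/300 ∈ [2/7, 11/21) → index 1
j=3: u_3=191/300 ∈ [4/7, 19/21) → index 3
j=4: u_4=251/300 ∈ [4/7, 19/21) → index 3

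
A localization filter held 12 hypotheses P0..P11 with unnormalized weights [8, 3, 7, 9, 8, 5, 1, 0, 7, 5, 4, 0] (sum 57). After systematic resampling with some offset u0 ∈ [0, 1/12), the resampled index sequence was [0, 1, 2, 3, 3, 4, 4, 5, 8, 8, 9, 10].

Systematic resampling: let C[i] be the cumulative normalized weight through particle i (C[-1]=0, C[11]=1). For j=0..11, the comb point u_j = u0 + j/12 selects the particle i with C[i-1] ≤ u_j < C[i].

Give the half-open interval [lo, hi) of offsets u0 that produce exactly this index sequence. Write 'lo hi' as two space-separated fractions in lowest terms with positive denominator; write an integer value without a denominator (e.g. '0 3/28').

5/76 1/12

C = [8/57, 11/57, 6/19, 9/19, 35/57, 40/57, 41/57, 41/57, 16/19, 53/57, 1, 1]
j=0 picked index 0: u0 ∈ [0, 8/57)
j=1 picked index 1: u0 ∈ [13/228, 25/228)
j=2 picked index 2: u0 ∈ [1/38, 17/114)
j=3 picked index 3: u0 ∈ [5/76, 17/76)
j=4 picked index 3: u0 ∈ [-1/57, 8/57)
j=5 picked index 4: u0 ∈ [13/228, 15/76)
j=6 picked index 4: u0 ∈ [-1/38, 13/114)
j=7 picked index 5: u0 ∈ [7/228, 9/76)
j=8 picked index 8: u0 ∈ [1/19, 10/57)
j=9 picked index 8: u0 ∈ [-7/228, 7/76)
j=10 picked index 9: u0 ∈ [1/114, 11/114)
j=11 picked index 10: u0 ∈ [1/76, 1/12)
intersection: [5/76, 1/12)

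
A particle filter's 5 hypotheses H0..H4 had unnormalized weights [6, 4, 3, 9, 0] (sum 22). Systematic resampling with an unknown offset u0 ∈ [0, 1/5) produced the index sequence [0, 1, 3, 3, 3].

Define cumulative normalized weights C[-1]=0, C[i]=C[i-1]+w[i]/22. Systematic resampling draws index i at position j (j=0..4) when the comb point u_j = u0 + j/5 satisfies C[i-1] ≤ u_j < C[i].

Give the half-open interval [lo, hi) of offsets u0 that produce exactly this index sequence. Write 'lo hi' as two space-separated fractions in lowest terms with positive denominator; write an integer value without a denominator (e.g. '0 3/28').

21/110 1/5

C = [3/11, 5/11, 13/22, 1, 1]
j=0 picked index 0: u0 ∈ [0, 3/11)
j=1 picked index 1: u0 ∈ [4/55, 14/55)
j=2 picked index 3: u0 ∈ [21/110, 3/5)
j=3 picked index 3: u0 ∈ [-1/110, 2/5)
j=4 picked index 3: u0 ∈ [-23/110, 1/5)
intersection: [21/110, 1/5)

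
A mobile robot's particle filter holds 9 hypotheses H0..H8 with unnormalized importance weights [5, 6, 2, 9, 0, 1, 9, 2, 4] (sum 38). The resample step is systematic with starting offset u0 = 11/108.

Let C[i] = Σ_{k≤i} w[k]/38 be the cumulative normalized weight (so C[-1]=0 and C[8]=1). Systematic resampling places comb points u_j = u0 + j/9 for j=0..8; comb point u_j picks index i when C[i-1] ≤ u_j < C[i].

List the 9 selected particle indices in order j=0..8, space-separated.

0 1 2 3 3 6 6 7 8

C = [5/38, 11/38, 13/38, 11/19, 11/19, 23/38, 16/19, 17/19, 1]
j=0: u_0=11/108 ∈ [0, 5/38) → index 0
j=1: u_1=23/108 ∈ [5/38, 11/38) → index 1
j=2: u_2=35/108 ∈ [11/38, 13/38) → index 2
j=3: u_3=47/108 ∈ [13/38, 11/19) → index 3
j=4: u_4=59/108 ∈ [13/38, 11/19) → index 3
j=5: u_5=71/108 ∈ [23/38, 16/19) → index 6
j=6: u_6=83/108 ∈ [23/38, 16/19) → index 6
j=7: u_7=95/108 ∈ [16/19, 17/19) → index 7
j=8: u_8=107/108 ∈ [17/19, 1) → index 8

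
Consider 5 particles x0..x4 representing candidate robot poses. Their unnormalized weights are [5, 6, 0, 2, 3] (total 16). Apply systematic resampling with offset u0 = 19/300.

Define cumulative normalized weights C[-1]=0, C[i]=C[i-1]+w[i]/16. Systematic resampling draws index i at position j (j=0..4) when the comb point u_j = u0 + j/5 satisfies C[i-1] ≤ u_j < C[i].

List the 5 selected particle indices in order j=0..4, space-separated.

C = [5/16, 11/16, 11/16, 13/16, 1]
j=0: u_0=19/300 ∈ [0, 5/16) → index 0
j=1: u_1=79/300 ∈ [0, 5/16) → index 0
j=2: u_2=139/300 ∈ [5/16, 11/16) → index 1
j=3: u_3=199/300 ∈ [5/16, 11/16) → index 1
j=4: u_4=259/300 ∈ [13/16, 1) → index 4

0 0 1 1 4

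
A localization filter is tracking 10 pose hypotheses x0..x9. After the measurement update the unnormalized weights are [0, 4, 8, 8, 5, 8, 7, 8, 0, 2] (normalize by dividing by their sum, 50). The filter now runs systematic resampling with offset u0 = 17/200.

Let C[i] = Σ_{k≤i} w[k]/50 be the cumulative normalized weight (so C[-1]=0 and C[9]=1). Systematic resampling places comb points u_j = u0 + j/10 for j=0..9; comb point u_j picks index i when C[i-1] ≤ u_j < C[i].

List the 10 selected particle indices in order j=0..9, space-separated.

C = [0, 2/25, 6/25, 2/5, 1/2, 33/50, 4/5, 24/25, 24/25, 1]
j=0: u_0=17/200 ∈ [2/25, 6/25) → index 2
j=1: u_1=37/200 ∈ [2/25, 6/25) → index 2
j=2: u_2=57/200 ∈ [6/25, 2/5) → index 3
j=3: u_3=77/200 ∈ [6/25, 2/5) → index 3
j=4: u_4=97/200 ∈ [2/5, 1/2) → index 4
j=5: u_5=117/200 ∈ [1/2, 33/50) → index 5
j=6: u_6=137/200 ∈ [33/50, 4/5) → index 6
j=7: u_7=157/200 ∈ [33/50, 4/5) → index 6
j=8: u_8=177/200 ∈ [4/5, 24/25) → index 7
j=9: u_9=197/200 ∈ [24/25, 1) → index 9

2 2 3 3 4 5 6 6 7 9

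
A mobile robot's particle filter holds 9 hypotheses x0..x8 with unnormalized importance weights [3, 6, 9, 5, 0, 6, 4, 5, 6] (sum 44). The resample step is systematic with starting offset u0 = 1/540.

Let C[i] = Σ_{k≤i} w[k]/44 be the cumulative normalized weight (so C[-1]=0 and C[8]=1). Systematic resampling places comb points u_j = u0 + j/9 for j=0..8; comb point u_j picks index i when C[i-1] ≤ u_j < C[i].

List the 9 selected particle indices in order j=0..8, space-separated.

C = [3/44, 9/44, 9/22, 23/44, 23/44, 29/44, 3/4, 19/22, 1]
j=0: u_0=1/540 ∈ [0, 3/44) → index 0
j=1: u_1=61/540 ∈ [3/44, 9/44) → index 1
j=2: u_2=121/540 ∈ [9/44, 9/22) → index 2
j=3: u_3=181/540 ∈ [9/44, 9/22) → index 2
j=4: u_4=241/540 ∈ [9/22, 23/44) → index 3
j=5: u_5=301/540 ∈ [23/44, 29/44) → index 5
j=6: u_6=361/540 ∈ [29/44, 3/4) → index 6
j=7: u_7=421/540 ∈ [3/4, 19/22) → index 7
j=8: u_8=481/540 ∈ [19/22, 1) → index 8

0 1 2 2 3 5 6 7 8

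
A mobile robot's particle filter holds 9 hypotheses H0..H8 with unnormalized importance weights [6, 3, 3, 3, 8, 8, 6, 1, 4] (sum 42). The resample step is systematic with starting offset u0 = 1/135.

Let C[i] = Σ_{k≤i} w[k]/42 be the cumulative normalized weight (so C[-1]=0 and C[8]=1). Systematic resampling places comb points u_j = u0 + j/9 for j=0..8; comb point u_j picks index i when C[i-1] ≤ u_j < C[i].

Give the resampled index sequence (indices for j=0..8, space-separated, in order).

0 0 2 3 4 5 5 6 7

C = [1/7, 3/14, 2/7, 5/14, 23/42, 31/42, 37/42, 19/21, 1]
j=0: u_0=1/135 ∈ [0, 1/7) → index 0
j=1: u_1=16/135 ∈ [0, 1/7) → index 0
j=2: u_2=31/135 ∈ [3/14, 2/7) → index 2
j=3: u_3=46/135 ∈ [2/7, 5/14) → index 3
j=4: u_4=61/135 ∈ [5/14, 23/42) → index 4
j=5: u_5=76/135 ∈ [23/42, 31/42) → index 5
j=6: u_6=91/135 ∈ [23/42, 31/42) → index 5
j=7: u_7=106/135 ∈ [31/42, 37/42) → index 6
j=8: u_8=121/135 ∈ [37/42, 19/21) → index 7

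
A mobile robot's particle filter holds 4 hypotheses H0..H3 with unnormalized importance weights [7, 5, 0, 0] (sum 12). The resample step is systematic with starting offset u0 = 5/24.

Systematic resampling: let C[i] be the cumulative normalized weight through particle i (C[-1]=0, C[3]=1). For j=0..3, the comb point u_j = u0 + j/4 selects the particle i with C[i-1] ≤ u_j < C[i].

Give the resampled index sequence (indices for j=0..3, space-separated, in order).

C = [7/12, 1, 1, 1]
j=0: u_0=5/24 ∈ [0, 7/12) → index 0
j=1: u_1=11/24 ∈ [0, 7/12) → index 0
j=2: u_2=17/24 ∈ [7/12, 1) → index 1
j=3: u_3=23/24 ∈ [7/12, 1) → index 1

0 0 1 1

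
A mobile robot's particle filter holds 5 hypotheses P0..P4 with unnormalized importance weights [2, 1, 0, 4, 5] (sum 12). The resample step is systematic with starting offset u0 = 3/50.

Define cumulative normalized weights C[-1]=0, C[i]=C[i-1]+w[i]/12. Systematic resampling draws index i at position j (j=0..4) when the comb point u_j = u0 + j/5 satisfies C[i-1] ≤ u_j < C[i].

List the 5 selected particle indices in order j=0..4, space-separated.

0 3 3 4 4

C = [1/6, 1/4, 1/4, 7/12, 1]
j=0: u_0=3/50 ∈ [0, 1/6) → index 0
j=1: u_1=13/50 ∈ [1/4, 7/12) → index 3
j=2: u_2=23/50 ∈ [1/4, 7/12) → index 3
j=3: u_3=33/50 ∈ [7/12, 1) → index 4
j=4: u_4=43/50 ∈ [7/12, 1) → index 4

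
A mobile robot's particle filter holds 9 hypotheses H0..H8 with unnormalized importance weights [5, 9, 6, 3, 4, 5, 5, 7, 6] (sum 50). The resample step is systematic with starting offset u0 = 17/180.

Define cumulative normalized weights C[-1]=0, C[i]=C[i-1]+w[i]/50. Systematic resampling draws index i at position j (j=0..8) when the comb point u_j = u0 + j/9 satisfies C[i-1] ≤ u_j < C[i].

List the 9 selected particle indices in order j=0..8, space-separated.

C = [1/10, 7/25, 2/5, 23/50, 27/50, 16/25, 37/50, 22/25, 1]
j=0: u_0=17/180 ∈ [0, 1/10) → index 0
j=1: u_1=37/180 ∈ [1/10, 7/25) → index 1
j=2: u_2=19/60 ∈ [7/25, 2/5) → index 2
j=3: u_3=77/180 ∈ [2/5, 23/50) → index 3
j=4: u_4=97/180 ∈ [23/50, 27/50) → index 4
j=5: u_5=13/20 ∈ [16/25, 37/50) → index 6
j=6: u_6=137/180 ∈ [37/50, 22/25) → index 7
j=7: u_7=157/180 ∈ [37/50, 22/25) → index 7
j=8: u_8=59/60 ∈ [22/25, 1) → index 8

0 1 2 3 4 6 7 7 8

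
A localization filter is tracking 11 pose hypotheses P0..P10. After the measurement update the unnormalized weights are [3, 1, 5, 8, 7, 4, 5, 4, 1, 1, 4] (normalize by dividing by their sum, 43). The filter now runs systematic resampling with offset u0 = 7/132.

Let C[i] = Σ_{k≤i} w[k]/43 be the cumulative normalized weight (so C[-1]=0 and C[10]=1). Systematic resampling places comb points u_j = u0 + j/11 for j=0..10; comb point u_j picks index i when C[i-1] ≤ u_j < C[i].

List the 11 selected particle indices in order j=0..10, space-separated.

C = [3/43, 4/43, 9/43, 17/43, 24/43, 28/43, 33/43, 37/43, 38/43, 39/43, 1]
j=0: u_0=7/132 ∈ [0, 3/43) → index 0
j=1: u_1=19/132 ∈ [4/43, 9/43) → index 2
j=2: u_2=31/132 ∈ [9/43, 17/43) → index 3
j=3: u_3=43/132 ∈ [9/43, 17/43) → index 3
j=4: u_4=5/12 ∈ [17/43, 24/43) → index 4
j=5: u_5=67/132 ∈ [17/43, 24/43) → index 4
j=6: u_6=79/132 ∈ [24/43, 28/43) → index 5
j=7: u_7=91/132 ∈ [28/43, 33/43) → index 6
j=8: u_8=103/132 ∈ [33/43, 37/43) → index 7
j=9: u_9=115/132 ∈ [37/43, 38/43) → index 8
j=10: u_10=127/132 ∈ [39/43, 1) → index 10

0 2 3 3 4 4 5 6 7 8 10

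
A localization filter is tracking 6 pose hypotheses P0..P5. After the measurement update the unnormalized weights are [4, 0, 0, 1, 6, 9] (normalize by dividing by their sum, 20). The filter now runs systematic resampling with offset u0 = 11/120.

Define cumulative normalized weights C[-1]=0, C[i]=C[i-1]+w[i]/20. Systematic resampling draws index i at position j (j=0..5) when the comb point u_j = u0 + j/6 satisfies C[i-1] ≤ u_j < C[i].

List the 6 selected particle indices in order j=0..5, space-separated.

0 4 4 5 5 5

C = [1/5, 1/5, 1/5, 1/4, 11/20, 1]
j=0: u_0=11/120 ∈ [0, 1/5) → index 0
j=1: u_1=31/120 ∈ [1/4, 11/20) → index 4
j=2: u_2=17/40 ∈ [1/4, 11/20) → index 4
j=3: u_3=71/120 ∈ [11/20, 1) → index 5
j=4: u_4=91/120 ∈ [11/20, 1) → index 5
j=5: u_5=37/40 ∈ [11/20, 1) → index 5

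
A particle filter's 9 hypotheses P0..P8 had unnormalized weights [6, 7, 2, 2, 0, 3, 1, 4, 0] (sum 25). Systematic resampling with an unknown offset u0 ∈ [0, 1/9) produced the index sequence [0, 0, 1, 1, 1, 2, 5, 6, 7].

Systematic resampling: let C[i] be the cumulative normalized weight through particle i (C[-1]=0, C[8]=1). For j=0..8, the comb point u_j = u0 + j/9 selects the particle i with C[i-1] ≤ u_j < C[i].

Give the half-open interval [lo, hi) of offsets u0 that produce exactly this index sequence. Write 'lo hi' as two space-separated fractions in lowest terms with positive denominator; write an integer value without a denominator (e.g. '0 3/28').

1/45 2/45

C = [6/25, 13/25, 3/5, 17/25, 17/25, 4/5, 21/25, 1, 1]
j=0 picked index 0: u0 ∈ [0, 6/25)
j=1 picked index 0: u0 ∈ [-1/9, 29/225)
j=2 picked index 1: u0 ∈ [4/225, 67/225)
j=3 picked index 1: u0 ∈ [-7/75, 14/75)
j=4 picked index 1: u0 ∈ [-46/225, 17/225)
j=5 picked index 2: u0 ∈ [-8/225, 2/45)
j=6 picked index 5: u0 ∈ [1/75, 2/15)
j=7 picked index 6: u0 ∈ [1/45, 14/225)
j=8 picked index 7: u0 ∈ [-11/225, 1/9)
intersection: [1/45, 2/45)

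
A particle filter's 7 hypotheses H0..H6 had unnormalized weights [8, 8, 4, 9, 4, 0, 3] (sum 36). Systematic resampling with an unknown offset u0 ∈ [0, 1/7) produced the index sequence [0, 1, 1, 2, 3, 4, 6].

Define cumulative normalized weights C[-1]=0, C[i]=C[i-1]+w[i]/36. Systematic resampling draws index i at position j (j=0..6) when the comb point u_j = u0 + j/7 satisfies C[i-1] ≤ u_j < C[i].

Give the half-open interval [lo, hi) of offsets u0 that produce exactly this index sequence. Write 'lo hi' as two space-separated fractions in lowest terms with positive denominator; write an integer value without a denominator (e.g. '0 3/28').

C = [2/9, 4/9, 5/9, 29/36, 11/12, 11/12, 1]
j=0 picked index 0: u0 ∈ [0, 2/9)
j=1 picked index 1: u0 ∈ [5/63, 19/63)
j=2 picked index 1: u0 ∈ [-4/63, 10/63)
j=3 picked index 2: u0 ∈ [1/63, 8/63)
j=4 picked index 3: u0 ∈ [-1/63, 59/252)
j=5 picked index 4: u0 ∈ [23/252, 17/84)
j=6 picked index 6: u0 ∈ [5/84, 1/7)
intersection: [23/252, 8/63)

23/252 8/63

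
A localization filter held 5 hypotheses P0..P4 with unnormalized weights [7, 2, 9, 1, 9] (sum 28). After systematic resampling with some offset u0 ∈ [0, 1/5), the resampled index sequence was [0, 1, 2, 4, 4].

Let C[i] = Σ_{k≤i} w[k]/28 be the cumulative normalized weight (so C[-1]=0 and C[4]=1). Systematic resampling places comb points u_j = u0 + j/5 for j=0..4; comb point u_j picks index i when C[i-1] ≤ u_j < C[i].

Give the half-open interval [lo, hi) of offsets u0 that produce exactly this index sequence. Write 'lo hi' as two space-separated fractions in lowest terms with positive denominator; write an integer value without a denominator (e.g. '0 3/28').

C = [1/4, 9/28, 9/14, 19/28, 1]
j=0 picked index 0: u0 ∈ [0, 1/4)
j=1 picked index 1: u0 ∈ [1/20, 17/140)
j=2 picked index 2: u0 ∈ [-11/140, 17/70)
j=3 picked index 4: u0 ∈ [11/140, 2/5)
j=4 picked index 4: u0 ∈ [-17/140, 1/5)
intersection: [11/140, 17/140)

11/140 17/140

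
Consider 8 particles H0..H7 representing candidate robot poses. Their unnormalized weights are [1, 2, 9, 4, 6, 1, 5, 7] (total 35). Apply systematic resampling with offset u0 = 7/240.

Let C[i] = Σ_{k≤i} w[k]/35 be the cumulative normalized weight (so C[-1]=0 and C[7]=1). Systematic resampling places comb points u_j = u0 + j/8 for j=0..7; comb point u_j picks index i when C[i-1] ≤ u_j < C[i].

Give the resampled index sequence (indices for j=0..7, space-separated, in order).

1 2 2 3 4 5 6 7

C = [1/35, 3/35, 12/35, 16/35, 22/35, 23/35, 4/5, 1]
j=0: u_0=7/240 ∈ [1/35, 3/35) → index 1
j=1: u_1=37/240 ∈ [3/35, 12/35) → index 2
j=2: u_2=67/240 ∈ [3/35, 12/35) → index 2
j=3: u_3=97/240 ∈ [12/35, 16/35) → index 3
j=4: u_4=127/240 ∈ [16/35, 22/35) → index 4
j=5: u_5=157/240 ∈ [22/35, 23/35) → index 5
j=6: u_6=187/240 ∈ [23/35, 4/5) → index 6
j=7: u_7=217/240 ∈ [4/5, 1) → index 7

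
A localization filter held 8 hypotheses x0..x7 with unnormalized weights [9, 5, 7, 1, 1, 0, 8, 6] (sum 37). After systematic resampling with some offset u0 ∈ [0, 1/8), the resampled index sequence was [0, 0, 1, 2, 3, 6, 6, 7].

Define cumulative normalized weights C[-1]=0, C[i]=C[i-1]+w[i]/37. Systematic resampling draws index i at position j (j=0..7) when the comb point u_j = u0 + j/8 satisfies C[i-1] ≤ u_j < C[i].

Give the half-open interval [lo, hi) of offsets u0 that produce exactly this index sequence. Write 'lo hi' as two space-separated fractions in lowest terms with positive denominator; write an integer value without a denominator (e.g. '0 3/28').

C = [9/37, 14/37, 21/37, 22/37, 23/37, 23/37, 31/37, 1]
j=0 picked index 0: u0 ∈ [0, 9/37)
j=1 picked index 0: u0 ∈ [-1/8, 35/296)
j=2 picked index 1: u0 ∈ [-1/148, 19/148)
j=3 picked index 2: u0 ∈ [1/296, 57/296)
j=4 picked index 3: u0 ∈ [5/74, 7/74)
j=5 picked index 6: u0 ∈ [-1/296, 63/296)
j=6 picked index 6: u0 ∈ [-19/148, 13/148)
j=7 picked index 7: u0 ∈ [-11/296, 1/8)
intersection: [5/74, 13/148)

5/74 13/148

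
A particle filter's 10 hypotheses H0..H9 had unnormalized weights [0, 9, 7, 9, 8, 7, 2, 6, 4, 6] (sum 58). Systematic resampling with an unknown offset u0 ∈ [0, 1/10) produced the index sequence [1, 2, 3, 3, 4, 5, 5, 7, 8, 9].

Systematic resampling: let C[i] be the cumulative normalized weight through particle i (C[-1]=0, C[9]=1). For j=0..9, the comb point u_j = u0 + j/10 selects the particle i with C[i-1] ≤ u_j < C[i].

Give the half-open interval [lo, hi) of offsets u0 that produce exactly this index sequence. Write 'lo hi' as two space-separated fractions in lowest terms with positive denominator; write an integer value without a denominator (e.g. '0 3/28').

11/145 13/145

C = [0, 9/58, 8/29, 25/58, 33/58, 20/29, 21/29, 24/29, 26/29, 1]
j=0 picked index 1: u0 ∈ [0, 9/58)
j=1 picked index 2: u0 ∈ [8/145, 51/290)
j=2 picked index 3: u0 ∈ [11/145, 67/290)
j=3 picked index 3: u0 ∈ [-7/290, 19/145)
j=4 picked index 4: u0 ∈ [9/290, 49/290)
j=5 picked index 5: u0 ∈ [2/29, 11/58)
j=6 picked index 5: u0 ∈ [-9/290, 13/145)
j=7 picked index 7: u0 ∈ [7/290, 37/290)
j=8 picked index 8: u0 ∈ [4/145, 14/145)
j=9 picked index 9: u0 ∈ [-1/290, 1/10)
intersection: [11/145, 13/145)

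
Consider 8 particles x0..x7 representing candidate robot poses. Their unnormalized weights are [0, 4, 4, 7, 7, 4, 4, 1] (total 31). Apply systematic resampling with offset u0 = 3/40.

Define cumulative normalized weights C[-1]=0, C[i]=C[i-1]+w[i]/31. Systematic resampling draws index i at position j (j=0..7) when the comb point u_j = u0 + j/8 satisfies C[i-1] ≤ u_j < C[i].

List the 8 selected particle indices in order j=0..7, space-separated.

C = [0, 4/31, 8/31, 15/31, 22/31, 26/31, 30/31, 1]
j=0: u_0=3/40 ∈ [0, 4/31) → index 1
j=1: u_1=1/5 ∈ [4/31, 8/31) → index 2
j=2: u_2=13/40 ∈ [8/31, 15/31) → index 3
j=3: u_3=9/20 ∈ [8/31, 15/31) → index 3
j=4: u_4=23/40 ∈ [15/31, 22/31) → index 4
j=5: u_5=7/10 ∈ [15/31, 22/31) → index 4
j=6: u_6=33/40 ∈ [22/31, 26/31) → index 5
j=7: u_7=19/20 ∈ [26/31, 30/31) → index 6

1 2 3 3 4 4 5 6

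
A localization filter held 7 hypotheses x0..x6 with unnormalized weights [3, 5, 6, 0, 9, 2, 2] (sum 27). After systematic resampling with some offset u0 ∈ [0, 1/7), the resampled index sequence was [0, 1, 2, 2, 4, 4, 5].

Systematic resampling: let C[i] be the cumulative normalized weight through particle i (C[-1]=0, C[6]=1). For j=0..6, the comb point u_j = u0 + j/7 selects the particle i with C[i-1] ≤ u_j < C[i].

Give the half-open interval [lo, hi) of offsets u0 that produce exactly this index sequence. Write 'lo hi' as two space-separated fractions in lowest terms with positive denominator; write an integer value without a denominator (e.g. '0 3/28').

C = [1/9, 8/27, 14/27, 14/27, 23/27, 25/27, 1]
j=0 picked index 0: u0 ∈ [0, 1/9)
j=1 picked index 1: u0 ∈ [-2/63, 29/189)
j=2 picked index 2: u0 ∈ [2/189, 44/189)
j=3 picked index 2: u0 ∈ [-25/189, 17/189)
j=4 picked index 4: u0 ∈ [-10/189, 53/189)
j=5 picked index 4: u0 ∈ [-37/189, 26/189)
j=6 picked index 5: u0 ∈ [-1/189, 13/189)
intersection: [2/189, 13/189)

2/189 13/189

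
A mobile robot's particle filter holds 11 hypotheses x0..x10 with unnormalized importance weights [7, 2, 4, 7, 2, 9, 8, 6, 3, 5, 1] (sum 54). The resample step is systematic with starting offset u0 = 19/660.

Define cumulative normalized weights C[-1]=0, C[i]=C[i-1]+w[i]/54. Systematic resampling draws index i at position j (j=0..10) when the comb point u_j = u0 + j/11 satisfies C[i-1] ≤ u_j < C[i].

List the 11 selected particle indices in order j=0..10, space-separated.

C = [7/54, 1/6, 13/54, 10/27, 11/27, 31/54, 13/18, 5/6, 8/9, 53/54, 1]
j=0: u_0=19/660 ∈ [0, 7/54) → index 0
j=1: u_1=79/660 ∈ [0, 7/54) → index 0
j=2: u_2=139/660 ∈ [1/6, 13/54) → index 2
j=3: u_3=199/660 ∈ [13/54, 10/27) → index 3
j=4: u_4=259/660 ∈ [10/27, 11/27) → index 4
j=5: u_5=29/60 ∈ [11/27, 31/54) → index 5
j=6: u_6=379/660 ∈ [31/54, 13/18) → index 6
j=7: u_7=439/660 ∈ [31/54, 13/18) → index 6
j=8: u_8=499/660 ∈ [13/18, 5/6) → index 7
j=9: u_9=559/660 ∈ [5/6, 8/9) → index 8
j=10: u_10=619/660 ∈ [8/9, 53/54) → index 9

0 0 2 3 4 5 6 6 7 8 9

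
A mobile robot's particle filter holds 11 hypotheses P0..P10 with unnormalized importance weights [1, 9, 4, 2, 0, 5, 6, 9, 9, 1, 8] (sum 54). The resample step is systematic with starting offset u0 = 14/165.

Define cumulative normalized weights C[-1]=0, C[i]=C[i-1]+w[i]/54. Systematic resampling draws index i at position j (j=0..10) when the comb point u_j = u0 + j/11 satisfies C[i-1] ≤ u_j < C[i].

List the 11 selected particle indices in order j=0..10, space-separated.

C = [1/54, 5/27, 7/27, 8/27, 8/27, 7/18, 1/2, 2/3, 5/6, 23/27, 1]
j=0: u_0=14/165 ∈ [1/54, 5/27) → index 1
j=1: u_1=29/165 ∈ [1/54, 5/27) → index 1
j=2: u_2=4/15 ∈ [7/27, 8/27) → index 3
j=3: u_3=59/165 ∈ [8/27, 7/18) → index 5
j=4: u_4=74/165 ∈ [7/18, 1/2) → index 6
j=5: u_5=89/165 ∈ [1/2, 2/3) → index 7
j=6: u_6=104/165 ∈ [1/2, 2/3) → index 7
j=7: u_7=119/165 ∈ [2/3, 5/6) → index 8
j=8: u_8=134/165 ∈ [2/3, 5/6) → index 8
j=9: u_9=149/165 ∈ [23/27, 1) → index 10
j=10: u_10=164/165 ∈ [23/27, 1) → index 10

1 1 3 5 6 7 7 8 8 10 10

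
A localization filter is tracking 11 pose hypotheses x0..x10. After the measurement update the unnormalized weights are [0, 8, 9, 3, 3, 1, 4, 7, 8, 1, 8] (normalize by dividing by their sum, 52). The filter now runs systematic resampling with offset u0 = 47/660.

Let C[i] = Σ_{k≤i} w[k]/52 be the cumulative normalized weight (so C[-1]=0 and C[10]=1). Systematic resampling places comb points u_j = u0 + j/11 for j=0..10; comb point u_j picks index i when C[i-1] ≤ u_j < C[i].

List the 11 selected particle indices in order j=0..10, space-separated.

C = [0, 2/13, 17/52, 5/13, 23/52, 6/13, 7/13, 35/52, 43/52, 11/13, 1]
j=0: u_0=47/660 ∈ [0, 2/13) → index 1
j=1: u_1=107/660 ∈ [2/13, 17/52) → index 2
j=2: u_2=167/660 ∈ [2/13, 17/52) → index 2
j=3: u_3=227/660 ∈ [17/52, 5/13) → index 3
j=4: u_4=287/660 ∈ [5/13, 23/52) → index 4
j=5: u_5=347/660 ∈ [6/13, 7/13) → index 6
j=6: u_6=37/60 ∈ [7/13, 35/52) → index 7
j=7: u_7=467/660 ∈ [35/52, 43/52) → index 8
j=8: u_8=527/660 ∈ [35/52, 43/52) → index 8
j=9: u_9=587/660 ∈ [11/13, 1) → index 10
j=10: u_10=647/660 ∈ [11/13, 1) → index 10

1 2 2 3 4 6 7 8 8 10 10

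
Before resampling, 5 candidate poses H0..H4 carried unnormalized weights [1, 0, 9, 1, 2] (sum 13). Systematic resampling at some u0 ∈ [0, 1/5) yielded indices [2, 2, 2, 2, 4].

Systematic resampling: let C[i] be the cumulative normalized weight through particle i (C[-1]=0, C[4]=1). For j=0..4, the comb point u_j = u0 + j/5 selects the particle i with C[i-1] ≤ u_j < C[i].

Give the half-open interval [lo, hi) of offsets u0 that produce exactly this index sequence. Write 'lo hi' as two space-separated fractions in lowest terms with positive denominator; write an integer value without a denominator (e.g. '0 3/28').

C = [1/13, 1/13, 10/13, 11/13, 1]
j=0 picked index 2: u0 ∈ [1/13, 10/13)
j=1 picked index 2: u0 ∈ [-8/65, 37/65)
j=2 picked index 2: u0 ∈ [-21/65, 24/65)
j=3 picked index 2: u0 ∈ [-34/65, 11/65)
j=4 picked index 4: u0 ∈ [3/65, 1/5)
intersection: [1/13, 11/65)

1/13 11/65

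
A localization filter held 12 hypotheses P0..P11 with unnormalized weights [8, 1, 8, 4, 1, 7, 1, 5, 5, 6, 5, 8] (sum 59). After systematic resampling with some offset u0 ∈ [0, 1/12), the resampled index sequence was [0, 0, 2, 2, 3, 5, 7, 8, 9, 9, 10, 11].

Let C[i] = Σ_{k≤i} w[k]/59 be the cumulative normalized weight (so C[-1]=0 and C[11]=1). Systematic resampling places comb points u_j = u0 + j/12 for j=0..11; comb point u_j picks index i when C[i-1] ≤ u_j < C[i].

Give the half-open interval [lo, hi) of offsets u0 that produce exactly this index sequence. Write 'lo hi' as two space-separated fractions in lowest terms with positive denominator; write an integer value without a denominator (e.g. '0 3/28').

C = [8/59, 9/59, 17/59, 21/59, 22/59, 29/59, 30/59, 35/59, 40/59, 46/59, 51/59, 1]
j=0 picked index 0: u0 ∈ [0, 8/59)
j=1 picked index 0: u0 ∈ [-1/12, 37/708)
j=2 picked index 2: u0 ∈ [-5/354, 43/354)
j=3 picked index 2: u0 ∈ [-23/236, 9/236)
j=4 picked index 3: u0 ∈ [-8/177, 4/177)
j=5 picked index 5: u0 ∈ [-31/708, 53/708)
j=6 picked index 7: u0 ∈ [1/118, 11/118)
j=7 picked index 8: u0 ∈ [7/708, 67/708)
j=8 picked index 9: u0 ∈ [2/177, 20/177)
j=9 picked index 9: u0 ∈ [-17/236, 7/236)
j=10 picked index 10: u0 ∈ [-19/354, 11/354)
j=11 picked index 11: u0 ∈ [-37/708, 1/12)
intersection: [2/177, 4/177)

2/177 4/177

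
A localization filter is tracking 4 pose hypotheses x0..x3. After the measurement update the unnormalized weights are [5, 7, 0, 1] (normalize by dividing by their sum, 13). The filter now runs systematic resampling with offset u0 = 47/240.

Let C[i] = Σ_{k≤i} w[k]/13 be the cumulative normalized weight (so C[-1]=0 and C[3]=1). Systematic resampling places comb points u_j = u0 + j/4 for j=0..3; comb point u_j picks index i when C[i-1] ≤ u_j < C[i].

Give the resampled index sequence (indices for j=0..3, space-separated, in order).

0 1 1 3

C = [5/13, 12/13, 12/13, 1]
j=0: u_0=47/240 ∈ [0, 5/13) → index 0
j=1: u_1=107/240 ∈ [5/13, 12/13) → index 1
j=2: u_2=167/240 ∈ [5/13, 12/13) → index 1
j=3: u_3=227/240 ∈ [12/13, 1) → index 3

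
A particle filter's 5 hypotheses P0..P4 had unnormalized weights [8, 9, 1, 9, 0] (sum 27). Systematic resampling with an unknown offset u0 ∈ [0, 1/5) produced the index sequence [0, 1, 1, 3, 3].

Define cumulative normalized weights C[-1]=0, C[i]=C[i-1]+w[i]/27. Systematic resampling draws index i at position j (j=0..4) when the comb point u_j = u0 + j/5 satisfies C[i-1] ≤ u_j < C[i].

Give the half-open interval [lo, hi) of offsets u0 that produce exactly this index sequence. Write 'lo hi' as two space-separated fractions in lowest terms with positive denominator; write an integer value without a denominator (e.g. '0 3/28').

C = [8/27, 17/27, 2/3, 1, 1]
j=0 picked index 0: u0 ∈ [0, 8/27)
j=1 picked index 1: u0 ∈ [13/135, 58/135)
j=2 picked index 1: u0 ∈ [-14/135, 31/135)
j=3 picked index 3: u0 ∈ [1/15, 2/5)
j=4 picked index 3: u0 ∈ [-2/15, 1/5)
intersection: [13/135, 1/5)

13/135 1/5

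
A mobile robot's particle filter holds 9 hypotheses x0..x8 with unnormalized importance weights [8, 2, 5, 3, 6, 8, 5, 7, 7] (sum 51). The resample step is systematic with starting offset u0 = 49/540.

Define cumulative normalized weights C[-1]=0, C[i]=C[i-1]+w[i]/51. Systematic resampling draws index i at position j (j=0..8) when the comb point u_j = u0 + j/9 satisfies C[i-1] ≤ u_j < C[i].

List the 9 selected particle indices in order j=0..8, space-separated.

C = [8/51, 10/51, 5/17, 6/17, 8/17, 32/51, 37/51, 44/51, 1]
j=0: u_0=49/540 ∈ [0, 8/51) → index 0
j=1: u_1=109/540 ∈ [10/51, 5/17) → index 2
j=2: u_2=169/540 ∈ [5/17, 6/17) → index 3
j=3: u_3=229/540 ∈ [6/17, 8/17) → index 4
j=4: u_4=289/540 ∈ [8/17, 32/51) → index 5
j=5: u_5=349/540 ∈ [32/51, 37/51) → index 6
j=6: u_6=409/540 ∈ [37/51, 44/51) → index 7
j=7: u_7=469/540 ∈ [44/51, 1) → index 8
j=8: u_8=529/540 ∈ [44/51, 1) → index 8

0 2 3 4 5 6 7 8 8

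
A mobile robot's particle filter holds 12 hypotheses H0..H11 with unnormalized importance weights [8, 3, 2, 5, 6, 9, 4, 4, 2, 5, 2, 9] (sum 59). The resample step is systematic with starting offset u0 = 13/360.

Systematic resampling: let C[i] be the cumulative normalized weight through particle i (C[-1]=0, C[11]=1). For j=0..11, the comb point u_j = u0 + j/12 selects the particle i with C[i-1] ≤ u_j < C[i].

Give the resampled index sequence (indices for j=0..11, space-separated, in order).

C = [8/59, 11/59, 13/59, 18/59, 24/59, 33/59, 37/59, 41/59, 43/59, 48/59, 50/59, 1]
j=0: u_0=13/360 ∈ [0, 8/59) → index 0
j=1: u_1=43/360 ∈ [0, 8/59) → index 0
j=2: u_2=73/360 ∈ [11/59, 13/59) → index 2
j=3: u_3=103/360 ∈ [13/59, 18/59) → index 3
j=4: u_4=133/360 ∈ [18/59, 24/59) → index 4
j=5: u_5=163/360 ∈ [24/59, 33/59) → index 5
j=6: u_6=193/360 ∈ [24/59, 33/59) → index 5
j=7: u_7=223/360 ∈ [33/59, 37/59) → index 6
j=8: u_8=253/360 ∈ [41/59, 43/59) → index 8
j=9: u_9=283/360 ∈ [43/59, 48/59) → index 9
j=10: u_10=313/360 ∈ [50/59, 1) → index 11
j=11: u_11=343/360 ∈ [50/59, 1) → index 11

0 0 2 3 4 5 5 6 8 9 11 11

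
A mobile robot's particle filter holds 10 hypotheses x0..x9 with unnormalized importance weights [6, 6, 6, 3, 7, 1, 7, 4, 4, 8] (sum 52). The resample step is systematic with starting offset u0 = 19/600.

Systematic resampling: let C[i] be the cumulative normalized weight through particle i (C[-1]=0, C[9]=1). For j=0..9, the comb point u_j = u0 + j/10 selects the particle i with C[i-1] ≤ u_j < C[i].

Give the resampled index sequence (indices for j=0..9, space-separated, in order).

C = [3/26, 3/13, 9/26, 21/52, 7/13, 29/52, 9/13, 10/13, 11/13, 1]
j=0: u_0=19/600 ∈ [0, 3/26) → index 0
j=1: u_1=79/600 ∈ [3/26, 3/13) → index 1
j=2: u_2=139/600 ∈ [3/13, 9/26) → index 2
j=3: u_3=199/600 ∈ [3/13, 9/26) → index 2
j=4: u_4=259/600 ∈ [21/52, 7/13) → index 4
j=5: u_5=319/600 ∈ [21/52, 7/13) → index 4
j=6: u_6=379/600 ∈ [29/52, 9/13) → index 6
j=7: u_7=439/600 ∈ [9/13, 10/13) → index 7
j=8: u_8=499/600 ∈ [10/13, 11/13) → index 8
j=9: u_9=559/600 ∈ [11/13, 1) → index 9

0 1 2 2 4 4 6 7 8 9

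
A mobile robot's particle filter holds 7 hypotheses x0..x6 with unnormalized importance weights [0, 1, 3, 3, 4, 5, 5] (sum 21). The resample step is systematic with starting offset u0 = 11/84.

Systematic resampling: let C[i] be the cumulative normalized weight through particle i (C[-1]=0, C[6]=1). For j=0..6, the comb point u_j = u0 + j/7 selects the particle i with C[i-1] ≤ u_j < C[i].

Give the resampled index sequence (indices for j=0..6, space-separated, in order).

2 3 4 5 5 6 6

C = [0, 1/21, 4/21, 1/3, 11/21, 16/21, 1]
j=0: u_0=11/84 ∈ [1/21, 4/21) → index 2
j=1: u_1=23/84 ∈ [4/21, 1/3) → index 3
j=2: u_2=5/12 ∈ [1/3, 11/21) → index 4
j=3: u_3=47/84 ∈ [11/21, 16/21) → index 5
j=4: u_4=59/84 ∈ [11/21, 16/21) → index 5
j=5: u_5=71/84 ∈ [16/21, 1) → index 6
j=6: u_6=83/84 ∈ [16/21, 1) → index 6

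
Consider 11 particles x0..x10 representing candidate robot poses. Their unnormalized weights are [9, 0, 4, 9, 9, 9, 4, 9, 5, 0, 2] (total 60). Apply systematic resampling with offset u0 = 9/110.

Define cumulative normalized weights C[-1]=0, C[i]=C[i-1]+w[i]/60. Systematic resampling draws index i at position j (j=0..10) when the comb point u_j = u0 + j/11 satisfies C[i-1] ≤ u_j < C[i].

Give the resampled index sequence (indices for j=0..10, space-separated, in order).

0 2 3 3 4 5 5 6 7 8 10

C = [3/20, 3/20, 13/60, 11/30, 31/60, 2/3, 11/15, 53/60, 29/30, 29/30, 1]
j=0: u_0=9/110 ∈ [0, 3/20) → index 0
j=1: u_1=19/110 ∈ [3/20, 13/60) → index 2
j=2: u_2=29/110 ∈ [13/60, 11/30) → index 3
j=3: u_3=39/110 ∈ [13/60, 11/30) → index 3
j=4: u_4=49/110 ∈ [11/30, 31/60) → index 4
j=5: u_5=59/110 ∈ [31/60, 2/3) → index 5
j=6: u_6=69/110 ∈ [31/60, 2/3) → index 5
j=7: u_7=79/110 ∈ [2/3, 11/15) → index 6
j=8: u_8=89/110 ∈ [11/15, 53/60) → index 7
j=9: u_9=9/10 ∈ [53/60, 29/30) → index 8
j=10: u_10=109/110 ∈ [29/30, 1) → index 10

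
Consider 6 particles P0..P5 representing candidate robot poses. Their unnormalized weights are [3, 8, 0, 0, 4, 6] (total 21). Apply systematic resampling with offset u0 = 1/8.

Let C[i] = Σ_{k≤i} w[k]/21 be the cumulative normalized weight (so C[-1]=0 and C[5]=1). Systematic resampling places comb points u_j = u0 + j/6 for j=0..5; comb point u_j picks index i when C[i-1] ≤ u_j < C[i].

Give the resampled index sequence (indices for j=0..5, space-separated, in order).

0 1 1 4 5 5

C = [1/7, 11/21, 11/21, 11/21, 5/7, 1]
j=0: u_0=1/8 ∈ [0, 1/7) → index 0
j=1: u_1=7/24 ∈ [1/7, 11/21) → index 1
j=2: u_2=11/24 ∈ [1/7, 11/21) → index 1
j=3: u_3=5/8 ∈ [11/21, 5/7) → index 4
j=4: u_4=19/24 ∈ [5/7, 1) → index 5
j=5: u_5=23/24 ∈ [5/7, 1) → index 5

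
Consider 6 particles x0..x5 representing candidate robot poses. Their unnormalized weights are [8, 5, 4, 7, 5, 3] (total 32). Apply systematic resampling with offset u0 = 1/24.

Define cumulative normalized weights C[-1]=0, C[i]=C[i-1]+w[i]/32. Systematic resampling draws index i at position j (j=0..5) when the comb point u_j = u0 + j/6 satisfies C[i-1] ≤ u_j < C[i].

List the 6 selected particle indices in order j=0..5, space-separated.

C = [1/4, 13/32, 17/32, 3/4, 29/32, 1]
j=0: u_0=1/24 ∈ [0, 1/4) → index 0
j=1: u_1=5/24 ∈ [0, 1/4) → index 0
j=2: u_2=3/8 ∈ [1/4, 13/32) → index 1
j=3: u_3=13/24 ∈ [17/32, 3/4) → index 3
j=4: u_4=17/24 ∈ [17/32, 3/4) → index 3
j=5: u_5=7/8 ∈ [3/4, 29/32) → index 4

0 0 1 3 3 4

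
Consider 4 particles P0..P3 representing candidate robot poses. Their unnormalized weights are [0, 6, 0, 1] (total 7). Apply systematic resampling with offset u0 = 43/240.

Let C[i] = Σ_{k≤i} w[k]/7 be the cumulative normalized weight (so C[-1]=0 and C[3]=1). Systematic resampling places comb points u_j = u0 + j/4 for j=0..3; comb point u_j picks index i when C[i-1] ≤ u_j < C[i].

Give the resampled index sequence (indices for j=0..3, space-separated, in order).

C = [0, 6/7, 6/7, 1]
j=0: u_0=43/240 ∈ [0, 6/7) → index 1
j=1: u_1=103/240 ∈ [0, 6/7) → index 1
j=2: u_2=163/240 ∈ [0, 6/7) → index 1
j=3: u_3=223/240 ∈ [6/7, 1) → index 3

1 1 1 3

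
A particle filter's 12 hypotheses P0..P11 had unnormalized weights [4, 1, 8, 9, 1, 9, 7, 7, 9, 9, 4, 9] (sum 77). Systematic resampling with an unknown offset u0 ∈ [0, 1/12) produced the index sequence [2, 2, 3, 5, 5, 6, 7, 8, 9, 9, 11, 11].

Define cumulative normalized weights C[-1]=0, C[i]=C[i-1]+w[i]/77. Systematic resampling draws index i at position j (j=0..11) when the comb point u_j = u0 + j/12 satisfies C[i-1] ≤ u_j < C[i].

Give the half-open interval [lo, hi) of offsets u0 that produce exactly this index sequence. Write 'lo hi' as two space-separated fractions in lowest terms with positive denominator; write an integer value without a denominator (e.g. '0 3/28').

C = [4/77, 5/77, 13/77, 2/7, 23/77, 32/77, 39/77, 46/77, 5/7, 64/77, 68/77, 1]
j=0 picked index 2: u0 ∈ [5/77, 13/77)
j=1 picked index 2: u0 ∈ [-17/924, 79/924)
j=2 picked index 3: u0 ∈ [1/462, 5/42)
j=3 picked index 5: u0 ∈ [15/308, 51/308)
j=4 picked index 5: u0 ∈ [-8/231, 19/231)
j=5 picked index 6: u0 ∈ [-1/924, 83/924)
j=6 picked index 7: u0 ∈ [1/154, 15/154)
j=7 picked index 8: u0 ∈ [13/924, 11/84)
j=8 picked index 9: u0 ∈ [1/21, 38/231)
j=9 picked index 9: u0 ∈ [-1/28, 25/308)
j=10 picked index 11: u0 ∈ [23/462, 1/6)
j=11 picked index 11: u0 ∈ [-31/924, 1/12)
intersection: [5/77, 25/308)

5/77 25/308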